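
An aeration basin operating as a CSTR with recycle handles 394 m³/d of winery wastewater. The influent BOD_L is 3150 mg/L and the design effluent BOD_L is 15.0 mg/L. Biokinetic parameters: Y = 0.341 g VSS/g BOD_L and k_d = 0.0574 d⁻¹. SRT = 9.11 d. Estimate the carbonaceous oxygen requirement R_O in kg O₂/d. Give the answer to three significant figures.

R_O ≈ 842 kg O₂/d

Observed yield with endogenous decay: Y_obs = Y / (1 + k_d·θ_c) = 0.341 / (1 + 0.0574 × 9.11) = 0.341 / 1.523 = 0.2239 g VSS/g BOD_L.
Substrate removed = Q·(S₀ − S) = 394 m³/d × (3150 − 15.0) g/m³ = 1.24×10^6 g/d = 1235 kg/d.
P_X = Y_obs·Q·(S₀ − S) = 0.2239 × 1235 = 276.6 kg VSS/d.
R_O = Q·(S₀ − S) − 1.42·P_X = 1235 − 1.42 × 276.6 = 842.5 kg O₂/d.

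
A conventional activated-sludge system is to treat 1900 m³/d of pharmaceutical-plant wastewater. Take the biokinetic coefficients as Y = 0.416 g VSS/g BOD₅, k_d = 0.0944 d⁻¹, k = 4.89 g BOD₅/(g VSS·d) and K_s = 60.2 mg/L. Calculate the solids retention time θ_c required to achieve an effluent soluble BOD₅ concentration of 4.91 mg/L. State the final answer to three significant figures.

θ_c ≈ 16.9 d

Specific growth rate at S = 4.91 mg/L: μ = YkS/(K_s+S) = 0.416·4.89·4.91/(60.2+4.91) = 0.1534 d⁻¹.
Then 1/θ_c = μ − k_d = 0.1534 − 0.0944 = 0.05900 d⁻¹, giving θ_c = 16.95 d.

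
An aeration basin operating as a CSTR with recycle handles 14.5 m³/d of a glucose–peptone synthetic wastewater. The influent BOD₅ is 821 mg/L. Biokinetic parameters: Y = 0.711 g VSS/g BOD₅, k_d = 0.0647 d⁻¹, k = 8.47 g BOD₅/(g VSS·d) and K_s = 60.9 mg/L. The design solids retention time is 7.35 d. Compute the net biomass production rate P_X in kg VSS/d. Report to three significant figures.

P_X ≈ 5.72 kg VSS/d

From the Monod/SRT balance for a CMAS, S = K_s·(1+k_d θ_c)/[θ_c·(Y k − k_d) − 1] = 60.9 × (1 + 0.0647 × 7.35) / [7.35 × (0.711 × 8.47 − 0.0647) − 1] = 89.86 / 42.79 = 2.100 mg/L.
The observed yield is Y_obs = Y/(1 + k_d·θ_c) = 0.711 / (1 + 0.0647 × 7.35) = 0.711 / 1.476 = 0.4819 g VSS per g BOD₅ removed.
Q·(S₀ − S) = 14.5 × (821 − 2.10) × 10⁻³ = 11.87 kg/d removed.
Net biomass production P_X = Y_obs × Q·(S₀ − S) = 0.4819 × 11.87 = 5.722 kg VSS/d.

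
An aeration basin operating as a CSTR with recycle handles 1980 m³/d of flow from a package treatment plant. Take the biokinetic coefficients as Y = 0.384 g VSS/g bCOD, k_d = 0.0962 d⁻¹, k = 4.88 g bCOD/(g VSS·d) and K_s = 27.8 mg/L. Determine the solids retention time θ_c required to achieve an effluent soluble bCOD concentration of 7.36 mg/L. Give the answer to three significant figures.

Specific growth rate at S = 7.36 mg/L: μ = YkS/(K_s+S) = 0.384·4.88·7.36/(27.8+7.36) = 0.3923 d⁻¹.
θ_c = 1/(μ − k_d) = 1/(0.3923 − 0.0962) = 1/0.2961 = 3.378 d.

θ_c ≈ 3.38 d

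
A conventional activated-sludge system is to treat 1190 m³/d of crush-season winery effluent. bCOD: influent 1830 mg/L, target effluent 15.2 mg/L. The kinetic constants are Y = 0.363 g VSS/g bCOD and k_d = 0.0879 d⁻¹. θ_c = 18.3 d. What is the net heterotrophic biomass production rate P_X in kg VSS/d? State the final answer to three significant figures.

P_X ≈ 301 kg VSS/d

Correct the yield for decay: Y_obs = Y/(1 + k_d θ_c) = 0.363 / (1 + 0.0879 × 18.3) = 0.363 / 2.609 = 0.1392.
Q·(S₀ − S) = 1190 × (1830 − 15.2) × 10⁻³ = 2160 kg/d removed.
Net biomass production P_X = Y_obs × Q·(S₀ − S) = 0.1392 × 2160 = 300.5 kg VSS/d.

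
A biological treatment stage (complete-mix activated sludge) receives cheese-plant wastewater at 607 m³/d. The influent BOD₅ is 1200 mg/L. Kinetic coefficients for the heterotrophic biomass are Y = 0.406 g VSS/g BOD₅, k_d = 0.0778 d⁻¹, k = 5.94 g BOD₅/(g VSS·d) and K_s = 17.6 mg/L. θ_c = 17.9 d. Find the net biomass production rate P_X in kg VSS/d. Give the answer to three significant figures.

From the Monod/SRT balance for a CMAS, S = K_s·(1+k_d θ_c)/[θ_c·(Y k − k_d) − 1] = 17.6 × (1 + 0.0778 × 17.9) / [17.9 × (0.406 × 5.94 − 0.0778) − 1] = 42.11 / 40.78 = 1.033 mg/L.
Observed yield with endogenous decay: Y_obs = Y / (1 + k_d·θ_c) = 0.406 / (1 + 0.0778 × 17.9) = 0.406 / 2.393 = 0.1697 g VSS/g BOD₅.
Q·(S₀ − S) = 607 × (1200 − 1.03) × 10⁻³ = 727.8 kg/d removed.
So the net sludge growth is P_X = 0.1697 × 727.8 = 123.5 kg VSS/d.

P_X ≈ 123 kg VSS/d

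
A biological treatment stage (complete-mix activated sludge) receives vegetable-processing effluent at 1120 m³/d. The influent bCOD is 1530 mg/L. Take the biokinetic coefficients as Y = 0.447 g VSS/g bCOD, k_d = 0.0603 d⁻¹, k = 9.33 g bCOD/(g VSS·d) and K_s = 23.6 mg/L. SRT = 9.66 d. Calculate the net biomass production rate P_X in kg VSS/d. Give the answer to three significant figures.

For a completely mixed reactor with recycle the Lawrence–McCarty relation gives S = K_s·(1 + k_d·θ_c) / [θ_c·(Y·k − k_d) − 1] = 23.6 × (1 + 0.0603 × 9.66) / [9.66 × (0.447 × 9.33 − 0.0603) − 1] = 37.35 / 38.70 = 0.9649 mg/L.
The observed yield is Y_obs = Y/(1 + k_d·θ_c) = 0.447 / (1 + 0.0603 × 9.66) = 0.447 / 1.582 = 0.2825 g VSS per g bCOD removed.
ΔS = 1530 − 0.965 = 1529 mg/L, so the substrate removal rate is 1120 × 1529/1000 = 1713 kg bCOD/d.
Biomass produced: P_X = Y_obs·Q·ΔS = 0.2825 × 1713 ≈ 483.7 kg VSS/d.

P_X ≈ 484 kg VSS/d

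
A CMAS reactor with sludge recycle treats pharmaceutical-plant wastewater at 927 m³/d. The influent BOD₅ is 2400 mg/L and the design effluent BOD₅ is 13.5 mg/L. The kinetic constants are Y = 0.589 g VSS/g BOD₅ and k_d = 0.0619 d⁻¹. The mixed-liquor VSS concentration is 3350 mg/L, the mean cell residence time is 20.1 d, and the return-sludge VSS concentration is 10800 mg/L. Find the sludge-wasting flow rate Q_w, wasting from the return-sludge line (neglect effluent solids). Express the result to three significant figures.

From the SRT design equation V = Y Q (S₀−S) θ_c / [X (1 + k_d θ_c)] = 0.589 × 927 × (2400 − 13.5) × 20.1 / [3350 × (1 + 0.0619 × 20.1)] = 2.62×10^7 / 7518 = 3484 m³.
θ_c = V·X/(Q_w·X_r) when wasting from the recycle, so Q_w = V·X/(θ_c·X_r) = 3484 × 3350 / (20.1 × 10800) = 53.76 m³/d.

Q_w ≈ 53.8 m³/d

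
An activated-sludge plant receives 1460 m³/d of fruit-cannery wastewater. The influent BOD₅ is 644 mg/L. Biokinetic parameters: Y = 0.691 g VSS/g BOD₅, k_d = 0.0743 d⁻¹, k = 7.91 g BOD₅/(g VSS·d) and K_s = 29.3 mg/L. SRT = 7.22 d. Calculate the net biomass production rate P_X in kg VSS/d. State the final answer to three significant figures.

Effluent substrate depends only on kinetics and SRT: S = K_s(1 + k_d θ_c) / [θ_c(Yk − k_d) − 1] = 29.3 × (1 + 0.0743 × 7.22) / [7.22 × (0.691 × 7.91 − 0.0743) − 1] = 45.02 / 37.93 = 1.187 mg/L.
Correct the yield for decay: Y_obs = Y/(1 + k_d θ_c) = 0.691 / (1 + 0.0743 × 7.22) = 0.691 / 1.536 = 0.4497.
ΔS = 644 − 1.19 = 642.8 mg/L, so the substrate removal rate is 1460 × 642.8/1000 = 938.5 kg BOD₅/d.
Biomass produced: P_X = Y_obs·Q·ΔS = 0.4497 × 938.5 ≈ 422.1 kg VSS/d.

P_X ≈ 422 kg VSS/d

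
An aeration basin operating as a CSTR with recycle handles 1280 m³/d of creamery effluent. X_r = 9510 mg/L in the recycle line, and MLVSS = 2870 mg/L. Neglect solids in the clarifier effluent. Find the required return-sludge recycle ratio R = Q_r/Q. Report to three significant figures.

R ≈ 0.432

R = Q_r/Q = X/(X_r − X) = 2870 / (9510 − 2870) = 0.4322.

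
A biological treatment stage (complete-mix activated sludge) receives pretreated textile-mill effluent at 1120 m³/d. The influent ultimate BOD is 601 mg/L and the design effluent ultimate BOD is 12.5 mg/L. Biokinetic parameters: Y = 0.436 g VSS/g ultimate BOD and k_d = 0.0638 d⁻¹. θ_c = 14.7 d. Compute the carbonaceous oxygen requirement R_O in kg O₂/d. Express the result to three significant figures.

Y_obs = Y / (1 + k_d θ_c) = 0.436 / (1 + 0.0638 × 14.7) = 0.436 / 1.938 = 0.2250.
Substrate removed = Q·(S₀ − S) = 1120 m³/d × (601 − 12.5) g/m³ = 6.59×10^5 g/d = 659.1 kg/d.
P_X = Y_obs·Q·(S₀ − S) = 0.2250 × 659.1 = 148.3 kg VSS/d.
R_O = Q·(S₀ − S) − 1.42·P_X = 659.1 − 1.42 × 148.3 = 448.5 kg O₂/d.

R_O ≈ 449 kg O₂/d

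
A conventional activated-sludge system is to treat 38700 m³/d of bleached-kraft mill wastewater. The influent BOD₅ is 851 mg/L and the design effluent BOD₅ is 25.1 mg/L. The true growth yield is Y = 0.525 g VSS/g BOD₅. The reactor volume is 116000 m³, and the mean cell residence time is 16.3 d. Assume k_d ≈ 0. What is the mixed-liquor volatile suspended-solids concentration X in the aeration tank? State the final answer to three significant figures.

From V·X = Y·Q·(S₀ − S)·θ_c (decay neglected): X = 0.525 × 38700 × (851 − 25.1) × 16.3 / 116000 = 2358 mg/L.

X ≈ 2360 mg/L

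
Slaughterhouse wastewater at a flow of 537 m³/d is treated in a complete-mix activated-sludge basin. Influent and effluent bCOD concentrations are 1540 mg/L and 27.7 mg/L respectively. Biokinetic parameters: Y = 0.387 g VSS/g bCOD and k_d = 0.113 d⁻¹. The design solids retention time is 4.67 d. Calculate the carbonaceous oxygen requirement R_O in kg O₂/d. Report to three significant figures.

Observed yield with endogenous decay: Y_obs = Y / (1 + k_d·θ_c) = 0.387 / (1 + 0.113 × 4.67) = 0.387 / 1.528 = 0.2533 g VSS/g bCOD.
Mass of bCOD removed per day: Q(S₀ − S) = 537 × 1512 g/m³ = 812.1 kg/d.
Biomass synthesised: P_X = Y_obs × 812.1 = 205.7 kg VSS/d.
R_O = Q·(S₀ − S) − 1.42·P_X = 812.1 − 1.42 × 205.7 = 520.0 kg O₂/d.

R_O ≈ 520 kg O₂/d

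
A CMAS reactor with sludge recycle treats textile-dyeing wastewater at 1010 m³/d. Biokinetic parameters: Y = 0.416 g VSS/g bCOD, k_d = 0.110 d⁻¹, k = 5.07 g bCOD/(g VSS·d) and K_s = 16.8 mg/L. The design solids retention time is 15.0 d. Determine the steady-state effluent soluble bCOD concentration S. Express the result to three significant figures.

S ≈ 1.54 mg/L

From the Monod/SRT balance for a CMAS, S = K_s·(1+k_d θ_c)/[θ_c·(Y k − k_d) − 1] = 16.8 × (1 + 0.110 × 15.0) / [15.0 × (0.416 × 5.07 − 0.110) − 1] = 44.52 / 28.99 = 1.536 mg/L.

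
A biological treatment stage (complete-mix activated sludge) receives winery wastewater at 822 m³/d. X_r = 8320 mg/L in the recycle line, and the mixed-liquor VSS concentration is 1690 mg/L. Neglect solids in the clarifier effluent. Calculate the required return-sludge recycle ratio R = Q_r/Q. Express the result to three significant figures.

Mass balance around the secondary clarifier (neglecting effluent solids): R = X / (X_r − X) = 1690 / (8320 − 1690) = 0.2549.

R ≈ 0.255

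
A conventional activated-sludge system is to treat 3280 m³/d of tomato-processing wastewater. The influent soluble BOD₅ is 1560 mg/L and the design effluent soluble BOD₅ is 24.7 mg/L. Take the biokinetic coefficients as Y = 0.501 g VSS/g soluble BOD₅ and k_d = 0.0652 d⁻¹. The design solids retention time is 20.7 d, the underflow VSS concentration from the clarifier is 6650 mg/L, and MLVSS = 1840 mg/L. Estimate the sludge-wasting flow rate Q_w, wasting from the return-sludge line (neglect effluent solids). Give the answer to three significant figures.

From the SRT design equation V = Y Q (S₀−S) θ_c / [X (1 + k_d θ_c)] = 0.501 × 3280 × (1560 − 24.7) × 20.7 / [1840 × (1 + 0.0652 × 20.7)] = 5.22×10^7 / 4323 = 12080 m³.
θ_c = V·X/(Q_w·X_r) when wasting from the recycle, so Q_w = V·X/(θ_c·X_r) = 12080 × 1840 / (20.7 × 6650) = 161.5 m³/d.

Q_w ≈ 161 m³/d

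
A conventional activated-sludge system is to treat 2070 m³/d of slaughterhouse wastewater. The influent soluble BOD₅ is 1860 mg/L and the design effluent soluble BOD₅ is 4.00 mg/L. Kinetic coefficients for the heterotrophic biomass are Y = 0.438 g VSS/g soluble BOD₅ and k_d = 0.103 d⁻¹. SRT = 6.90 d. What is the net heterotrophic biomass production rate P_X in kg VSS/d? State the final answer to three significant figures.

Y_obs = Y / (1 + k_d θ_c) = 0.438 / (1 + 0.103 × 6.90) = 0.438 / 1.711 = 0.2560.
Mass of soluble BOD₅ removed per day: Q(S₀ − S) = 2070 × 1856 g/m³ = 3842 kg/d.
P_X = Y_obs · Q(S₀ − S) = 0.2560 × 3842 = 983.7 kg VSS/d.

P_X ≈ 984 kg VSS/d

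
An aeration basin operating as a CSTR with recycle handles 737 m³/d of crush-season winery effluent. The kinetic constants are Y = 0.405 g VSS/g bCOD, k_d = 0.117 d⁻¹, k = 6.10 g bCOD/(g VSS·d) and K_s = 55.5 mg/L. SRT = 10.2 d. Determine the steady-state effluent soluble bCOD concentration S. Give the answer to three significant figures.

S ≈ 5.29 mg/L

For a completely mixed reactor with recycle the Lawrence–McCarty relation gives S = K_s·(1 + k_d·θ_c) / [θ_c·(Y·k − k_d) − 1] = 55.5 × (1 + 0.117 × 10.2) / [10.2 × (0.405 × 6.10 − 0.117) − 1] = 121.7 / 23.01 = 5.291 mg/L.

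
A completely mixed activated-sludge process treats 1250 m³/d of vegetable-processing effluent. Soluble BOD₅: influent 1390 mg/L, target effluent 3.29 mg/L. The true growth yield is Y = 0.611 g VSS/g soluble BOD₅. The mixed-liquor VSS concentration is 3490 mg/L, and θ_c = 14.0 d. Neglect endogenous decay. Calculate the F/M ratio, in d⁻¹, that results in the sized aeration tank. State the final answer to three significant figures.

Biomass mass balance (decay neglected): V·X = Y·Q·(S₀ − S)·θ_c, so V = 0.611 × 1250 × (1390 − 3.29) × 14.0 / 3490 = 4249 m³.
Food-to-microorganism ratio F/M = Q S₀ / (V X) = 1250 × 1390 / (4249 × 3490) = 0.1172 d⁻¹.

F/M ≈ 0.117 d⁻¹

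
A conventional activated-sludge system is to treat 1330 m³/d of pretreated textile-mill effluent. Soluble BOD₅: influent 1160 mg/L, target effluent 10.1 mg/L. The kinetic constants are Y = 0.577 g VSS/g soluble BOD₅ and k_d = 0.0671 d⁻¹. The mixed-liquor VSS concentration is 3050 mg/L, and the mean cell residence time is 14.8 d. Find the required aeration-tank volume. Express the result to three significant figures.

V ≈ 2150 m³

Steady-state biomass mass balance: V·X·(1 + k_d·θ_c) = Y·Q·(S₀ − S)·θ_c, so V = 0.577 × 1330 × (1160 − 10.1) × 14.8 / [3050 × (1 + 0.0671 × 14.8)] = 1.31×10^7 / 6079 = 2148 m³.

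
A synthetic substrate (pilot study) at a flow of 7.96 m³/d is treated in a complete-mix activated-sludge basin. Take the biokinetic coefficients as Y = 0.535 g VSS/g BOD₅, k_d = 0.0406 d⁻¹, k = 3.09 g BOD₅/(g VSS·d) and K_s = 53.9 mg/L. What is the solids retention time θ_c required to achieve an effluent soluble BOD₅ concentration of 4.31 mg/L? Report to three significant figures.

Specific growth rate at S = 4.31 mg/L: μ = YkS/(K_s+S) = 0.535·3.09·4.31/(53.9+4.31) = 0.1224 d⁻¹.
1/θ_c = 0.1224 − 0.0406 = 0.08180 d⁻¹, so θ_c = 12.22 d.

θ_c ≈ 12.2 d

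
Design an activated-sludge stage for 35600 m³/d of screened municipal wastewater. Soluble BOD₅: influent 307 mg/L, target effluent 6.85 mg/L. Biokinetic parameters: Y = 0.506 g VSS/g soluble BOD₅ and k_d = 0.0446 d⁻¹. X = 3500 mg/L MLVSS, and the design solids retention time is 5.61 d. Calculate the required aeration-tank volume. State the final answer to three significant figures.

From the SRT design equation V = Y Q (S₀−S) θ_c / [X (1 + k_d θ_c)] = 0.506 × 35600 × (307 − 6.85) × 5.61 / [3500 × (1 + 0.0446 × 5.61)] = 3.03×10^7 / 4376 = 6932 m³.

V ≈ 6930 m³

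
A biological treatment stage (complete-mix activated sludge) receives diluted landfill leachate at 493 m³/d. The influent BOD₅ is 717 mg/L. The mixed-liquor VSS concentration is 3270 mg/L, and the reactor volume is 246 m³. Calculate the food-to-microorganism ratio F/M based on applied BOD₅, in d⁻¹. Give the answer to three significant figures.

Food-to-microorganism ratio F/M = Q S₀ / (V X) = 493 × 717 / (246.0 × 3270) = 0.4394 d⁻¹.

F/M ≈ 0.439 d⁻¹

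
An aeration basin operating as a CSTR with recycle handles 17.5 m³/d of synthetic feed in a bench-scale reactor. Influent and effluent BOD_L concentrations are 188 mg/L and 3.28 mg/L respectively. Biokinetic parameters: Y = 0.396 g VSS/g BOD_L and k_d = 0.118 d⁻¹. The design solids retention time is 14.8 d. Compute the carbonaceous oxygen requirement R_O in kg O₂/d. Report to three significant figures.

The observed yield is Y_obs = Y/(1 + k_d·θ_c) = 0.396 / (1 + 0.118 × 14.8) = 0.396 / 2.746 = 0.1442 g VSS per g BOD_L removed.
ΔS = 188 − 3.28 = 184.7 mg/L, so the substrate removal rate is 17.5 × 184.7/1000 = 3.233 kg BOD_L/d.
Net sludge production P_X = 0.1442 × 3.233 = 0.4661 kg VSS/d.
Carbonaceous O₂ demand = substrate oxidised − cell-mass equivalent = 3.233 − 1.42 × 0.4661 = 2.571 kg O₂/d.

R_O ≈ 2.57 kg O₂/d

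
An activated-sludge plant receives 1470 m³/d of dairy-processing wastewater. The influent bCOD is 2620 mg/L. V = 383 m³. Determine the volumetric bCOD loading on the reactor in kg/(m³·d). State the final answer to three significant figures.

L_v ≈ 10.1 kg bCOD/(m³·d)

Volumetric loading L_v = Q·S₀ / V = 1470 × 2620 g/m³ / 383.0 m³ = 10056 g/(m³·d) = 10.06 kg bCOD/(m³·d).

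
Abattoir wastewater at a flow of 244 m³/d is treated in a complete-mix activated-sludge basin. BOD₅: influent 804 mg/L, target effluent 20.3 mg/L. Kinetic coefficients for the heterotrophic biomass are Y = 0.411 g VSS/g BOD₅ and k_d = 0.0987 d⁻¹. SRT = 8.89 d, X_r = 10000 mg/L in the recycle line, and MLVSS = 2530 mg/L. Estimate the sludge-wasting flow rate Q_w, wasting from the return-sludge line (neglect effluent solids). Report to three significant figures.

Rearranging the biomass balance for a CMAS with decay, V = Y·Q·ΔS·θ_c / [X·(1+k_d θ_c)] = 0.411 × 244 × (804 − 20.3) × 8.89 / [2530 × (1 + 0.0987 × 8.89)] = 6.99×10^5 / 4750 = 147.1 m³.
Wasting from the return line (neglecting effluent solids): Q_w = V·X / (θ_c·X_r) = 147.1 × 2530 / (8.89 × 10000) = 4.186 m³/d.

Q_w ≈ 4.19 m³/d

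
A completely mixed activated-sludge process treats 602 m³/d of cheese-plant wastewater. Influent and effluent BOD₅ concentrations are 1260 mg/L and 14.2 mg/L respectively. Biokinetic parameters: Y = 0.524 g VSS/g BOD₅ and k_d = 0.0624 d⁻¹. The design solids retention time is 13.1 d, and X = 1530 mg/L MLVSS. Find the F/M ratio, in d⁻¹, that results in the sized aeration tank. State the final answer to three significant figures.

F/M ≈ 0.268 d⁻¹

From the SRT design equation V = Y Q (S₀−S) θ_c / [X (1 + k_d θ_c)] = 0.524 × 602 × (1260 − 14.2) × 13.1 / [1530 × (1 + 0.0624 × 13.1)] = 5.15×10^6 / 2781 = 1851 m³.
F/M = applied load / biomass = Q·S₀/(V·X) = 602 × 1260 / (1851 × 1530) = 0.2678 d⁻¹.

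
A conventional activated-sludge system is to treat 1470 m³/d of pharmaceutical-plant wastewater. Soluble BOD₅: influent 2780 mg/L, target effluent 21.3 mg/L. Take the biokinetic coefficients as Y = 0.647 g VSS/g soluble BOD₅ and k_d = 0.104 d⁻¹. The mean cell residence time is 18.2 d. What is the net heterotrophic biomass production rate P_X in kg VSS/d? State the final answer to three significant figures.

Observed yield with endogenous decay: Y_obs = Y / (1 + k_d·θ_c) = 0.647 / (1 + 0.104 × 18.2) = 0.647 / 2.893 = 0.2237 g VSS/g soluble BOD₅.
ΔS = 2780 − 21.3 = 2759 mg/L, so the substrate removal rate is 1470 × 2759/1000 = 4055 kg soluble BOD₅/d.
P_X = Y_obs · Q(S₀ − S) = 0.2237 × 4055 = 907.0 kg VSS/d.

P_X ≈ 907 kg VSS/d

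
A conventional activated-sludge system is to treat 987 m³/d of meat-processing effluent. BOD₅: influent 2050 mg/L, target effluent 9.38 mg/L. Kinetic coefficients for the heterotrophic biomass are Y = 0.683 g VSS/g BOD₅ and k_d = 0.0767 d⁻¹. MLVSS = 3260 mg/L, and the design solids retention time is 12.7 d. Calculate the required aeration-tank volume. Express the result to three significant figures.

V ≈ 2710 m³

Rearranging the biomass balance for a CMAS with decay, V = Y·Q·ΔS·θ_c / [X·(1+k_d θ_c)] = 0.683 × 987 × (2050 − 9.38) × 12.7 / [3260 × (1 + 0.0767 × 12.7)] = 1.75×10^7 / 6436 = 2715 m³.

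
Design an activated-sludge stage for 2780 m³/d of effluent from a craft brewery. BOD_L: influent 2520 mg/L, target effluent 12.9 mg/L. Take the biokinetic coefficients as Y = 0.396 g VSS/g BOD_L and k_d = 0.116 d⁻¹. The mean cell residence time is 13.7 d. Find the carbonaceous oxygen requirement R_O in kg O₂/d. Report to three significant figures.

The observed yield is Y_obs = Y/(1 + k_d·θ_c) = 0.396 / (1 + 0.116 × 13.7) = 0.396 / 2.589 = 0.1529 g VSS per g BOD_L removed.
Substrate removed = Q·(S₀ − S) = 2780 m³/d × (2520 − 12.9) g/m³ = 6.97×10^6 g/d = 6970 kg/d.
Net sludge production P_X = 0.1529 × 6970 = 1066 kg VSS/d.
Carbonaceous O₂ demand = substrate oxidised − cell-mass equivalent = 6970 − 1.42 × 1066 = 5456 kg O₂/d.

R_O ≈ 5460 kg O₂/d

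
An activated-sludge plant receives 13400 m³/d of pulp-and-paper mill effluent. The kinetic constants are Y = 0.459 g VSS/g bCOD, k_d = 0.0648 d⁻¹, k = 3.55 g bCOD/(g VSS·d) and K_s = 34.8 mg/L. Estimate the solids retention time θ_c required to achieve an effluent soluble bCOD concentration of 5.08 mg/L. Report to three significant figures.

Specific growth rate at S = 5.08 mg/L: μ = YkS/(K_s+S) = 0.459·3.55·5.08/(34.8+5.08) = 0.2076 d⁻¹.
1/θ_c = 0.2076 − 0.0648 = 0.1428 d⁻¹, so θ_c = 7.005 d.

θ_c ≈ 7.00 d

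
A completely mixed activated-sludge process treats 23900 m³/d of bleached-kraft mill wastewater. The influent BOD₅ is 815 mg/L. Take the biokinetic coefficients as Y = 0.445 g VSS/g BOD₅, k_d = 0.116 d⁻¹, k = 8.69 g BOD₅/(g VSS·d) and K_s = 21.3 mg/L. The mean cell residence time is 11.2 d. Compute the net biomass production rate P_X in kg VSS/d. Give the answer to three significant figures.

P_X ≈ 3760 kg VSS/d

Effluent substrate depends only on kinetics and SRT: S = K_s(1 + k_d θ_c) / [θ_c(Yk − k_d) − 1] = 21.3 × (1 + 0.116 × 11.2) / [11.2 × (0.445 × 8.69 − 0.116) − 1] = 48.97 / 41.01 = 1.194 mg/L.
Observed yield with endogenous decay: Y_obs = Y / (1 + k_d·θ_c) = 0.445 / (1 + 0.116 × 11.2) = 0.445 / 2.299 = 0.1935 g VSS/g BOD₅.
Mass of BOD₅ removed per day: Q(S₀ − S) = 23900 × 813.8 g/m³ = 19450 kg/d.
Biomass produced: P_X = Y_obs·Q·ΔS = 0.1935 × 19450 ≈ 3764 kg VSS/d.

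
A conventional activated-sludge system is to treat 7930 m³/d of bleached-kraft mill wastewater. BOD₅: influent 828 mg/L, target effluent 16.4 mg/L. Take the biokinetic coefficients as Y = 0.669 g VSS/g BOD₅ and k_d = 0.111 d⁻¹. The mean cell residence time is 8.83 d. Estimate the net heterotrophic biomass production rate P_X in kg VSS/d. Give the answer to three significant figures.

Y_obs = Y / (1 + k_d θ_c) = 0.669 / (1 + 0.111 × 8.83) = 0.669 / 1.980 = 0.3379.
ΔS = 828 − 16.4 = 811.6 mg/L, so the substrate removal rate is 7930 × 811.6/1000 = 6436 kg BOD₅/d.
Biomass produced: P_X = Y_obs·Q·ΔS = 0.3379 × 6436 ≈ 2174 kg VSS/d.

P_X ≈ 2170 kg VSS/d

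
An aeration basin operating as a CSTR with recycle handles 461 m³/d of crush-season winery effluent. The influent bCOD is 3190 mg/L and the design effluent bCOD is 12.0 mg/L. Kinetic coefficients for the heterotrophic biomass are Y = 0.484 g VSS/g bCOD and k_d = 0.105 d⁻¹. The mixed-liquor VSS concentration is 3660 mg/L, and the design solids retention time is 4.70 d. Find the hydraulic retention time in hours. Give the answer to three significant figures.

τ ≈ 31.7 h

From the SRT design equation V = Y Q (S₀−S) θ_c / [X (1 + k_d θ_c)] = 0.484 × 461 × (3190 − 12.0) × 4.70 / [3660 × (1 + 0.105 × 4.70)] = 3.33×10^6 / 5466 = 609.7 m³.
HRT = V/Q = 609.7 m³ / 461 m³·d⁻¹ = 1.323 d × 24 = 31.74 h.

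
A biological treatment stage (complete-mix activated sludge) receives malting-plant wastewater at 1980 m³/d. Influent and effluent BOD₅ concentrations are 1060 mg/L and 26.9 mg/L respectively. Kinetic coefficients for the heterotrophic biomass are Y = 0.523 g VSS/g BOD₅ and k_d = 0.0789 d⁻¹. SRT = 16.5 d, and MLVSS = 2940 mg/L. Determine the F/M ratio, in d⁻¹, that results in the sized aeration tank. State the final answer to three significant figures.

F/M ≈ 0.274 d⁻¹

Steady-state biomass mass balance: V·X·(1 + k_d·θ_c) = Y·Q·(S₀ − S)·θ_c, so V = 0.523 × 1980 × (1060 − 26.9) × 16.5 / [2940 × (1 + 0.0789 × 16.5)] = 1.77×10^7 / 6767 = 2608 m³.
F/M = applied load / biomass = Q·S₀/(V·X) = 1980 × 1060 / (2608 × 2940) = 0.2737 d⁻¹.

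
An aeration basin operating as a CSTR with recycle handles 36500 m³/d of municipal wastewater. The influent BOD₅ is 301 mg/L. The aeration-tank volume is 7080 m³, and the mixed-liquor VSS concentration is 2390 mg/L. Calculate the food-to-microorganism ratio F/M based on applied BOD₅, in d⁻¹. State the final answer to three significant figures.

F/M ≈ 0.649 d⁻¹

F/M = Q·S₀ / (V·X) = 36500 × 301 / (7080 × 2390) = 0.6493 g BOD₅·(g VSS·d)⁻¹.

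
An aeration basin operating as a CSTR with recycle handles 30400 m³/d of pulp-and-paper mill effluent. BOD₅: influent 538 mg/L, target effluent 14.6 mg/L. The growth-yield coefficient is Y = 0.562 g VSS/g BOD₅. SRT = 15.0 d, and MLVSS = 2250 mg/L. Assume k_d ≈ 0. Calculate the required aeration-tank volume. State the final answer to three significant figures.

V ≈ 59600 m³

Biomass mass balance (decay neglected): V·X = Y·Q·(S₀ − S)·θ_c, so V = 0.562 × 30400 × (538 − 14.6) × 15.0 / 2250 = 59615 m³.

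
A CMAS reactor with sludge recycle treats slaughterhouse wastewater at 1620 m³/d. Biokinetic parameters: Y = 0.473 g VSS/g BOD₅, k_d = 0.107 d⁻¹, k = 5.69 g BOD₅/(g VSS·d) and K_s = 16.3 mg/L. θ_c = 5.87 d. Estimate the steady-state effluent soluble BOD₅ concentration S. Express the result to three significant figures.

S ≈ 1.87 mg/L

For a completely mixed reactor with recycle the Lawrence–McCarty relation gives S = K_s·(1 + k_d·θ_c) / [θ_c·(Y·k − k_d) − 1] = 16.3 × (1 + 0.107 × 5.87) / [5.87 × (0.473 × 5.69 − 0.107) − 1] = 26.54 / 14.17 = 1.873 mg/L.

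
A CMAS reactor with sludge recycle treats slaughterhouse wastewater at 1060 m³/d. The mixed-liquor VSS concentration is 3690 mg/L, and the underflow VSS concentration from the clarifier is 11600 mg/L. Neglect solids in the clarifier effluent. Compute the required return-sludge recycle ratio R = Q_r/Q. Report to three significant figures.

R ≈ 0.466

R = Q_r/Q = X/(X_r − X) = 3690 / (11600 − 3690) = 0.4665.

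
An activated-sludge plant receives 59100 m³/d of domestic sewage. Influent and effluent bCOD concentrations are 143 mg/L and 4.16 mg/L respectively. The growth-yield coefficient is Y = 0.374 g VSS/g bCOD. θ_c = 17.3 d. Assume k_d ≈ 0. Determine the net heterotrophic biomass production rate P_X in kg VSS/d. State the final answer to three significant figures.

No decay correction is needed, so Y_obs = Y = 0.374.
Mass of bCOD removed per day: Q(S₀ − S) = 59100 × 138.8 g/m³ = 8205 kg/d.
Net biomass production P_X = Y_obs × Q·(S₀ − S) = 0.3740 × 8205 = 3069 kg VSS/d.

P_X ≈ 3070 kg VSS/d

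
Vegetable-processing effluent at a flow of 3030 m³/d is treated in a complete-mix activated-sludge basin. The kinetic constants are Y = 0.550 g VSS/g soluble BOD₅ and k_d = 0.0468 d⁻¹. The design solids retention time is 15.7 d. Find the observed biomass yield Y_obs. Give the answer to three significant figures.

Y_obs ≈ 0.317 g VSS/g soluble BOD₅

Correct the yield for decay: Y_obs = Y/(1 + k_d θ_c) = 0.550 / (1 + 0.0468 × 15.7) = 0.550 / 1.735 = 0.3170.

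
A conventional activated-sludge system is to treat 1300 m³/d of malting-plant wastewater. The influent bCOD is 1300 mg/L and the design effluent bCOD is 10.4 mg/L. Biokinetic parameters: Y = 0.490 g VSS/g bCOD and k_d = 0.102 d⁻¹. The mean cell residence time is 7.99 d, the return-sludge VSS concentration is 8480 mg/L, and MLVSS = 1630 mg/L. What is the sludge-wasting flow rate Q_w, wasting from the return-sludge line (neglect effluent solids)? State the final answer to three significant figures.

Rearranging the biomass balance for a CMAS with decay, V = Y·Q·ΔS·θ_c / [X·(1+k_d θ_c)] = 0.490 × 1300 × (1300 − 10.4) × 7.99 / [1630 × (1 + 0.102 × 7.99)] = 6.56×10^6 / 2958 = 2219 m³.
Q_w = (V·X)/(θ_c X_r) = 2219 × 1630 / (7.99 × 8480) = 53.37 m³/d.

Q_w ≈ 53.4 m³/d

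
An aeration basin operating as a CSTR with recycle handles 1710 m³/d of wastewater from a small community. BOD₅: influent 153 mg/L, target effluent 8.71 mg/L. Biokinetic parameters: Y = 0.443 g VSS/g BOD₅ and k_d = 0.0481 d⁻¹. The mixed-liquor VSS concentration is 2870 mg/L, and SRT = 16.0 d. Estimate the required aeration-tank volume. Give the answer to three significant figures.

V ≈ 344 m³

Steady-state biomass mass balance: V·X·(1 + k_d·θ_c) = Y·Q·(S₀ − S)·θ_c, so V = 0.443 × 1710 × (153 − 8.71) × 16.0 / [2870 × (1 + 0.0481 × 16.0)] = 1.75×10^6 / 5079 = 344.3 m³.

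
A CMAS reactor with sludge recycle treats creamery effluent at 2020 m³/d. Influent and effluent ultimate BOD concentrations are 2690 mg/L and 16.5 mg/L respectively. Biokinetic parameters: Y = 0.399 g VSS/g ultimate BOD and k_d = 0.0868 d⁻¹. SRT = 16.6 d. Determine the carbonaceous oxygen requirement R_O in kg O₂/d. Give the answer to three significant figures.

The observed yield is Y_obs = Y/(1 + k_d·θ_c) = 0.399 / (1 + 0.0868 × 16.6) = 0.399 / 2.441 = 0.1635 g VSS per g ultimate BOD removed.
Mass of ultimate BOD removed per day: Q(S₀ − S) = 2020 × 2674 g/m³ = 5400 kg/d.
P_X = Y_obs·Q·(S₀ − S) = 0.1635 × 5400 = 882.8 kg VSS/d.
Carbonaceous O₂ demand = substrate oxidised − cell-mass equivalent = 5400 − 1.42 × 882.8 = 4147 kg O₂/d.

R_O ≈ 4150 kg O₂/d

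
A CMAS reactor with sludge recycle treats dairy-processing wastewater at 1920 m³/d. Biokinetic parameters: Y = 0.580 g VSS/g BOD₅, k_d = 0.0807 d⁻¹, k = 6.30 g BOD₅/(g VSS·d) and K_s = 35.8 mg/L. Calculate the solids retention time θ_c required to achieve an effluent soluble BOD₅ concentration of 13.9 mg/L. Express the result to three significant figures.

From 1/θ_c = Y·k·S/(K_s + S) − k_d: Y·k·S/(K_s+S) = 0.580 × 6.30 × 13.9 / (35.8 + 13.9) = 1.022 d⁻¹.
θ_c = 1/(μ − k_d) = 1/(1.022 − 0.0807) = 1/0.9412 = 1.062 d.

θ_c ≈ 1.06 d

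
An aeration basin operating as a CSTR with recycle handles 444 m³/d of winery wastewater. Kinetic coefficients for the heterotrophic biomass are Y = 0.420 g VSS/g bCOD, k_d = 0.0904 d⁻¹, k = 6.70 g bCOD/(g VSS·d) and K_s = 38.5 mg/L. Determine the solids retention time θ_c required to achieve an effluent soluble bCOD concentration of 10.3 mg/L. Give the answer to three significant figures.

From 1/θ_c = Y·k·S/(K_s + S) − k_d: Y·k·S/(K_s+S) = 0.420 × 6.70 × 10.3 / (38.5 + 10.3) = 0.5939 d⁻¹.
θ_c = 1/(μ − k_d) = 1/(0.5939 − 0.0904) = 1/0.5035 = 1.986 d.

θ_c ≈ 1.99 d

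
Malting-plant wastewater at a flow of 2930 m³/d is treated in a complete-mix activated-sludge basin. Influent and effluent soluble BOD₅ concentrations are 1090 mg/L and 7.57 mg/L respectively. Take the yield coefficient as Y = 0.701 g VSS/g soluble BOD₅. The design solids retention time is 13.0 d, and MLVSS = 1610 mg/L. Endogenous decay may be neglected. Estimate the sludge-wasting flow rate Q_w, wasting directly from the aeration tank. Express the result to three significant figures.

Q_w ≈ 1380 m³/d

Biomass mass balance (decay neglected): V·X = Y·Q·(S₀ − S)·θ_c, so V = 0.701 × 2930 × (1090 − 7.57) × 13.0 / 1610 = 17952 m³.
Wasting from the aeration tank: Q_w = V / θ_c = 17952 / 13.0 = 1381 m³/d.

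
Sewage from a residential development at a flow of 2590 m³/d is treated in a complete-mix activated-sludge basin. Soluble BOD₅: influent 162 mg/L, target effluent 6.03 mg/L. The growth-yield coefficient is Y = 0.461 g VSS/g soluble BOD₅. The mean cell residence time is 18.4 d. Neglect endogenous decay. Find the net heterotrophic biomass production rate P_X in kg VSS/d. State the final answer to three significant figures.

No decay correction is needed, so Y_obs = Y = 0.461.
ΔS = 162 − 6.03 = 156.0 mg/L, so the substrate removal rate is 2590 × 156.0/1000 = 404.0 kg soluble BOD₅/d.
Net biomass production P_X = Y_obs × Q·(S₀ − S) = 0.4610 × 404.0 = 186.2 kg VSS/d.

P_X ≈ 186 kg VSS/d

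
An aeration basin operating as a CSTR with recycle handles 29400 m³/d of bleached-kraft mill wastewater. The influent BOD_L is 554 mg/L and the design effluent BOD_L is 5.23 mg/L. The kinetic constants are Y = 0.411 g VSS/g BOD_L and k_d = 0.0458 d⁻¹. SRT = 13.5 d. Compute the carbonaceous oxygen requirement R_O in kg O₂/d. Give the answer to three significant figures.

Y_obs = Y / (1 + k_d θ_c) = 0.411 / (1 + 0.0458 × 13.5) = 0.411 / 1.618 = 0.2540.
Q·(S₀ − S) = 29400 × (554 − 5.23) × 10⁻³ = 16134 kg/d removed.
Biomass synthesised: P_X = Y_obs × 16134 = 4098 kg VSS/d.
R_O = Q·(S₀ − S) − 1.42·P_X = 16134 − 1.42 × 4098 = 10315 kg O₂/d.

R_O ≈ 10300 kg O₂/d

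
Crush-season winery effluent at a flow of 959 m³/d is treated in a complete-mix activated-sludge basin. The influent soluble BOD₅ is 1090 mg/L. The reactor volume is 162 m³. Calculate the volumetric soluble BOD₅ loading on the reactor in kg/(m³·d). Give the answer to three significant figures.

L_v = Q S₀ / V = 959 × 1090 × 10⁻³ / 162.0 = 6.453 kg/(m³·d).

L_v ≈ 6.45 kg soluble BOD₅/(m³·d)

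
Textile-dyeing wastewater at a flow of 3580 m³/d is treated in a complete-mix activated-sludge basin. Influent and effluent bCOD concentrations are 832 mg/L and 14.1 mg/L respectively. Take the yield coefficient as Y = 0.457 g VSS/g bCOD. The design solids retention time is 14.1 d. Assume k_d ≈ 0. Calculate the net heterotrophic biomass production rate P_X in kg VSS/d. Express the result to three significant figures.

P_X ≈ 1340 kg VSS/d

No decay correction is needed, so Y_obs = Y = 0.457.
Mass of bCOD removed per day: Q(S₀ − S) = 3580 × 817.9 g/m³ = 2928 kg/d.
Net biomass production P_X = Y_obs × Q·(S₀ − S) = 0.4570 × 2928 = 1338 kg VSS/d.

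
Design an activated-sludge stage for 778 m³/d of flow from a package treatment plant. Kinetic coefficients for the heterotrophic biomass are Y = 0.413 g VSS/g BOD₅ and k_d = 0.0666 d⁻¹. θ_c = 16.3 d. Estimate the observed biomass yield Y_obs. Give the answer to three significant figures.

The observed yield is Y_obs = Y/(1 + k_d·θ_c) = 0.413 / (1 + 0.0666 × 16.3) = 0.413 / 2.086 = 0.1980 g VSS per g BOD₅ removed.

Y_obs ≈ 0.198 g VSS/g BOD₅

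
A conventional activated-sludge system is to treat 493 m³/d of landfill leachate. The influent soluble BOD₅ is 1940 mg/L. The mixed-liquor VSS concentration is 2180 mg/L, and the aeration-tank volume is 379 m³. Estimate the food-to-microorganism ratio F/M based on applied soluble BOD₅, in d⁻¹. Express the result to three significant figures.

F/M = Q·S₀ / (V·X) = 493 × 1940 / (379.0 × 2180) = 1.158 g soluble BOD₅·(g VSS·d)⁻¹.

F/M ≈ 1.16 d⁻¹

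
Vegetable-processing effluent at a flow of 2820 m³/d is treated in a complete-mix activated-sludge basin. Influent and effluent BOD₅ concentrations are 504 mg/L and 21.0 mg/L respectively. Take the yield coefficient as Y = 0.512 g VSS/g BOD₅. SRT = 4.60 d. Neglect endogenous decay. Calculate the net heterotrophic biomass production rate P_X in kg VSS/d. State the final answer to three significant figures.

With endogenous decay neglected, the observed yield equals the true yield: Y_obs = Y = 0.512 g VSS/g BOD₅.
Q·(S₀ − S) = 2820 × (504 − 21.0) × 10⁻³ = 1362 kg/d removed.
So the net sludge growth is P_X = 0.5120 × 1362 = 697.4 kg VSS/d.

P_X ≈ 697 kg VSS/d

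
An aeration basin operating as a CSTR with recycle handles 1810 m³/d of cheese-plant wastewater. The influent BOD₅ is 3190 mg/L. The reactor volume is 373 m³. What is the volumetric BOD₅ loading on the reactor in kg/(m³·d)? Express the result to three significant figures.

L_v = Q S₀ / V = 1810 × 3190 × 10⁻³ / 373.0 = 15.48 kg/(m³·d).

L_v ≈ 15.5 kg BOD₅/(m³·d)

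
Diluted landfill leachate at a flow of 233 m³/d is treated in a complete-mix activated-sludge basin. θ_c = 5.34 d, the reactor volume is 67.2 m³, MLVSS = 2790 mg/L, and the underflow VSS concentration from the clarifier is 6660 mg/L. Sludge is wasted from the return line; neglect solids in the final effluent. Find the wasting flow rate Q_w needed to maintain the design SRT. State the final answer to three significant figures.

θ_c = V·X/(Q_w·X_r) when wasting from the recycle, so Q_w = V·X/(θ_c·X_r) = 67.20 × 2790 / (5.34 × 6660) = 5.272 m³/d.

Q_w ≈ 5.27 m³/d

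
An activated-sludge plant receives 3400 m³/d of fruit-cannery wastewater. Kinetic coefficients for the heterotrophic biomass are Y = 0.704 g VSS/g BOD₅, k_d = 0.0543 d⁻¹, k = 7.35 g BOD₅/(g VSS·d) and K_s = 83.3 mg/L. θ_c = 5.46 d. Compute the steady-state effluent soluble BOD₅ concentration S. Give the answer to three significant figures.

S ≈ 4.01 mg/L

From the Monod/SRT balance for a CMAS, S = K_s·(1+k_d θ_c)/[θ_c·(Y k − k_d) − 1] = 83.3 × (1 + 0.0543 × 5.46) / [5.46 × (0.704 × 7.35 − 0.0543) − 1] = 108.0 / 26.96 = 4.006 mg/L.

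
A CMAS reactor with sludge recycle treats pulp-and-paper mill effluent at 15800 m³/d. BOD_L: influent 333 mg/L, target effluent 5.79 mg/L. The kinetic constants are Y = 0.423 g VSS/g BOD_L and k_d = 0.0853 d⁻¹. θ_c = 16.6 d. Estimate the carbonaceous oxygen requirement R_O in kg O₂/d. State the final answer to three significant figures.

R_O ≈ 3880 kg O₂/d

The observed yield is Y_obs = Y/(1 + k_d·θ_c) = 0.423 / (1 + 0.0853 × 16.6) = 0.423 / 2.416 = 0.1751 g VSS per g BOD_L removed.
Substrate removed = Q·(S₀ − S) = 15800 m³/d × (333 − 5.79) g/m³ = 5.17×10^6 g/d = 5170 kg/d.
Biomass synthesised: P_X = Y_obs × 5170 = 905.2 kg VSS/d.
R_O = Q·(S₀ − S) − 1.42·P_X = 5170 − 1.42 × 905.2 = 3885 kg O₂/d.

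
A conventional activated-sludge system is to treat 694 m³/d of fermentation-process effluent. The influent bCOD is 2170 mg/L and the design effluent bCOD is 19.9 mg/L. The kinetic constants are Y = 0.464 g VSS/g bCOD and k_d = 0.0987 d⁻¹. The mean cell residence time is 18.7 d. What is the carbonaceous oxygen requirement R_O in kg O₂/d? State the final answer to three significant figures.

R_O ≈ 1150 kg O₂/d

Correct the yield for decay: Y_obs = Y/(1 + k_d θ_c) = 0.464 / (1 + 0.0987 × 18.7) = 0.464 / 2.846 = 0.1631.
ΔS = 2170 − 19.9 = 2150 mg/L, so the substrate removal rate is 694 × 2150/1000 = 1492 kg bCOD/d.
Net sludge production P_X = 0.1631 × 1492 = 243.3 kg VSS/d.
R_O = Q·ΔS − 1.42 P_X = 1492 − 345.5 = 1147 kg O₂/d.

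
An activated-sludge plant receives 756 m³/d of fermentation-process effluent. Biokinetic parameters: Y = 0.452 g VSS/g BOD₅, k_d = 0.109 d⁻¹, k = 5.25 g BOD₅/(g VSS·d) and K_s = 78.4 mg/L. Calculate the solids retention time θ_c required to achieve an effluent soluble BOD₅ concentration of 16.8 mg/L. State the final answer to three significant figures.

θ_c ≈ 3.23 d

At the target effluent, Y k S/(K_s+S) = 0.452×5.25×16.8/95.20 = 0.4188 d⁻¹.
θ_c = 1/(μ − k_d) = 1/(0.4188 − 0.109) = 1/0.3098 = 3.228 d.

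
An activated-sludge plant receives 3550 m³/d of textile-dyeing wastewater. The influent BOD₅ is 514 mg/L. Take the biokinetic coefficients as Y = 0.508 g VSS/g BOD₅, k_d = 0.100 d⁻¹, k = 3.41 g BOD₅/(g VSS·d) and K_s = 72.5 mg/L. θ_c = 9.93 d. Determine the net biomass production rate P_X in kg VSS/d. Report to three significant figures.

Effluent substrate depends only on kinetics and SRT: S = K_s(1 + k_d θ_c) / [θ_c(Yk − k_d) − 1] = 72.5 × (1 + 0.100 × 9.93) / [9.93 × (0.508 × 3.41 − 0.100) − 1] = 144.5 / 15.21 = 9.501 mg/L.
Observed yield with endogenous decay: Y_obs = Y / (1 + k_d·θ_c) = 0.508 / (1 + 0.100 × 9.93) = 0.508 / 1.993 = 0.2549 g VSS/g BOD₅.
Mass of BOD₅ removed per day: Q(S₀ − S) = 3550 × 504.5 g/m³ = 1791 kg/d.
So the net sludge growth is P_X = 0.2549 × 1791 = 456.5 kg VSS/d.

P_X ≈ 457 kg VSS/d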